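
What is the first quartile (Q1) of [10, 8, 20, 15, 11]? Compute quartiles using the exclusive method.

9

Step 1: Sort the data: [8, 10, 11, 15, 20]
Step 2: n = 5
Step 3: Using the exclusive quartile method:
  Q1 = 9
  Q2 (median) = 11
  Q3 = 17.5
  IQR = Q3 - Q1 = 17.5 - 9 = 8.5
Step 4: Q1 = 9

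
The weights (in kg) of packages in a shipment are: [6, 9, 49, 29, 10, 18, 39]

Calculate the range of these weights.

43

Step 1: Identify the maximum value: max = 49
Step 2: Identify the minimum value: min = 6
Step 3: Range = max - min = 49 - 6 = 43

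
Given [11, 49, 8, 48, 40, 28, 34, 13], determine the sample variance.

275.5536

Step 1: Compute the mean: (11 + 49 + 8 + 48 + 40 + 28 + 34 + 13) / 8 = 28.875
Step 2: Compute squared deviations from the mean:
  (11 - 28.875)^2 = 319.5156
  (49 - 28.875)^2 = 405.0156
  (8 - 28.875)^2 = 435.7656
  (48 - 28.875)^2 = 365.7656
  (40 - 28.875)^2 = 123.7656
  (28 - 28.875)^2 = 0.7656
  (34 - 28.875)^2 = 26.2656
  (13 - 28.875)^2 = 252.0156
Step 3: Sum of squared deviations = 1928.875
Step 4: Sample variance = 1928.875 / 7 = 275.5536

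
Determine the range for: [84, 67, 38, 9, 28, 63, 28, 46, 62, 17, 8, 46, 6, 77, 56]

78

Step 1: Identify the maximum value: max = 84
Step 2: Identify the minimum value: min = 6
Step 3: Range = max - min = 84 - 6 = 78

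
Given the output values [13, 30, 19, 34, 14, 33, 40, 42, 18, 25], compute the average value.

26.8

Step 1: Sum all values: 13 + 30 + 19 + 34 + 14 + 33 + 40 + 42 + 18 + 25 = 268
Step 2: Count the number of values: n = 10
Step 3: Mean = sum / n = 268 / 10 = 26.8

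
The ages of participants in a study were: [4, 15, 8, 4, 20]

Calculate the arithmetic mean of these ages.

10.2

Step 1: Sum all values: 4 + 15 + 8 + 4 + 20 = 51
Step 2: Count the number of values: n = 5
Step 3: Mean = sum / n = 51 / 5 = 10.2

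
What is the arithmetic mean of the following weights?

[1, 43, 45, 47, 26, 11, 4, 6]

22.875

Step 1: Sum all values: 1 + 43 + 45 + 47 + 26 + 11 + 4 + 6 = 183
Step 2: Count the number of values: n = 8
Step 3: Mean = sum / n = 183 / 8 = 22.875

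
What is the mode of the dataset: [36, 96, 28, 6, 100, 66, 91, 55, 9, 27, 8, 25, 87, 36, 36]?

36

Step 1: Count the frequency of each value:
  6: appears 1 time(s)
  8: appears 1 time(s)
  9: appears 1 time(s)
  25: appears 1 time(s)
  27: appears 1 time(s)
  28: appears 1 time(s)
  36: appears 3 time(s)
  55: appears 1 time(s)
  66: appears 1 time(s)
  87: appears 1 time(s)
  91: appears 1 time(s)
  96: appears 1 time(s)
  100: appears 1 time(s)
Step 2: The value 36 appears most frequently (3 times).
Step 3: Mode = 36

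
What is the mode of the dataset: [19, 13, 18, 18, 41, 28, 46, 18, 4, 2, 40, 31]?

18

Step 1: Count the frequency of each value:
  2: appears 1 time(s)
  4: appears 1 time(s)
  13: appears 1 time(s)
  18: appears 3 time(s)
  19: appears 1 time(s)
  28: appears 1 time(s)
  31: appears 1 time(s)
  40: appears 1 time(s)
  41: appears 1 time(s)
  46: appears 1 time(s)
Step 2: The value 18 appears most frequently (3 times).
Step 3: Mode = 18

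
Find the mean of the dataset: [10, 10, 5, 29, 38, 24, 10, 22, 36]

20.4444

Step 1: Sum all values: 10 + 10 + 5 + 29 + 38 + 24 + 10 + 22 + 36 = 184
Step 2: Count the number of values: n = 9
Step 3: Mean = sum / n = 184 / 9 = 20.4444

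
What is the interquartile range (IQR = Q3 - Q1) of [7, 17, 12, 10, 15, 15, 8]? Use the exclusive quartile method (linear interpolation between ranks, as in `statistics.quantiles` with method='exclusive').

7

Step 1: Sort the data: [7, 8, 10, 12, 15, 15, 17]
Step 2: n = 7
Step 3: Using the exclusive quartile method:
  Q1 = 8
  Q2 (median) = 12
  Q3 = 15
  IQR = Q3 - Q1 = 15 - 8 = 7
Step 4: IQR = 7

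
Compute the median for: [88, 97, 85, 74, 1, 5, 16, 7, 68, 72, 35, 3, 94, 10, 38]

38

Step 1: Sort the data in ascending order: [1, 3, 5, 7, 10, 16, 35, 38, 68, 72, 74, 85, 88, 94, 97]
Step 2: The number of values is n = 15.
Step 3: Since n is odd, the median is the middle value at position 8: 38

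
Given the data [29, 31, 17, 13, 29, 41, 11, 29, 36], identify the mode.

29

Step 1: Count the frequency of each value:
  11: appears 1 time(s)
  13: appears 1 time(s)
  17: appears 1 time(s)
  29: appears 3 time(s)
  31: appears 1 time(s)
  36: appears 1 time(s)
  41: appears 1 time(s)
Step 2: The value 29 appears most frequently (3 times).
Step 3: Mode = 29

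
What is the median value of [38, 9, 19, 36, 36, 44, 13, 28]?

32

Step 1: Sort the data in ascending order: [9, 13, 19, 28, 36, 36, 38, 44]
Step 2: The number of values is n = 8.
Step 3: Since n is even, the median is the average of positions 4 and 5:
  Median = (28 + 36) / 2 = 32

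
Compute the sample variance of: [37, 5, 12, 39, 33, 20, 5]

219.2857

Step 1: Compute the mean: (37 + 5 + 12 + 39 + 33 + 20 + 5) / 7 = 21.5714
Step 2: Compute squared deviations from the mean:
  (37 - 21.5714)^2 = 238.0408
  (5 - 21.5714)^2 = 274.6122
  (12 - 21.5714)^2 = 91.6122
  (39 - 21.5714)^2 = 303.7551
  (33 - 21.5714)^2 = 130.6122
  (20 - 21.5714)^2 = 2.4694
  (5 - 21.5714)^2 = 274.6122
Step 3: Sum of squared deviations = 1315.7143
Step 4: Sample variance = 1315.7143 / 6 = 219.2857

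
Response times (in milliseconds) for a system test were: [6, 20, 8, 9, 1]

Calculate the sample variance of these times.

48.7

Step 1: Compute the mean: (6 + 20 + 8 + 9 + 1) / 5 = 8.8
Step 2: Compute squared deviations from the mean:
  (6 - 8.8)^2 = 7.84
  (20 - 8.8)^2 = 125.44
  (8 - 8.8)^2 = 0.64
  (9 - 8.8)^2 = 0.04
  (1 - 8.8)^2 = 60.84
Step 3: Sum of squared deviations = 194.8
Step 4: Sample variance = 194.8 / 4 = 48.7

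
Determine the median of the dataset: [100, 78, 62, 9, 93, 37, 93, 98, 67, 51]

72.5

Step 1: Sort the data in ascending order: [9, 37, 51, 62, 67, 78, 93, 93, 98, 100]
Step 2: The number of values is n = 10.
Step 3: Since n is even, the median is the average of positions 5 and 6:
  Median = (67 + 78) / 2 = 72.5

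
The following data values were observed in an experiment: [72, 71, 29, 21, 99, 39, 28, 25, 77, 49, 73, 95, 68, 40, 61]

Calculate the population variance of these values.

602.6489

Step 1: Compute the mean: (72 + 71 + 29 + 21 + 99 + 39 + 28 + 25 + 77 + 49 + 73 + 95 + 68 + 40 + 61) / 15 = 56.4667
Step 2: Compute squared deviations from the mean:
  (72 - 56.4667)^2 = 241.2844
  (71 - 56.4667)^2 = 211.2178
  (29 - 56.4667)^2 = 754.4178
  (21 - 56.4667)^2 = 1257.8844
  (99 - 56.4667)^2 = 1809.0844
  (39 - 56.4667)^2 = 305.0844
  (28 - 56.4667)^2 = 810.3511
  (25 - 56.4667)^2 = 990.1511
  (77 - 56.4667)^2 = 421.6178
  (49 - 56.4667)^2 = 55.7511
  (73 - 56.4667)^2 = 273.3511
  (95 - 56.4667)^2 = 1484.8178
  (68 - 56.4667)^2 = 133.0178
  (40 - 56.4667)^2 = 271.1511
  (61 - 56.4667)^2 = 20.5511
Step 3: Sum of squared deviations = 9039.7333
Step 4: Population variance = 9039.7333 / 15 = 602.6489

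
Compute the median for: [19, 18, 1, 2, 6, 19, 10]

10

Step 1: Sort the data in ascending order: [1, 2, 6, 10, 18, 19, 19]
Step 2: The number of values is n = 7.
Step 3: Since n is odd, the median is the middle value at position 4: 10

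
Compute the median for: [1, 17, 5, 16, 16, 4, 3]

5

Step 1: Sort the data in ascending order: [1, 3, 4, 5, 16, 16, 17]
Step 2: The number of values is n = 7.
Step 3: Since n is odd, the median is the middle value at position 4: 5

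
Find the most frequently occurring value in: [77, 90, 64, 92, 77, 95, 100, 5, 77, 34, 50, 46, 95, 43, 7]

77

Step 1: Count the frequency of each value:
  5: appears 1 time(s)
  7: appears 1 time(s)
  34: appears 1 time(s)
  43: appears 1 time(s)
  46: appears 1 time(s)
  50: appears 1 time(s)
  64: appears 1 time(s)
  77: appears 3 time(s)
  90: appears 1 time(s)
  92: appears 1 time(s)
  95: appears 2 time(s)
  100: appears 1 time(s)
Step 2: The value 77 appears most frequently (3 times).
Step 3: Mode = 77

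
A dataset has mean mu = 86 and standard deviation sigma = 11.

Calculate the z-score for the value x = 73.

-1.1818

Step 1: Recall the z-score formula: z = (x - mu) / sigma
Step 2: Substitute values: z = (73 - 86) / 11
Step 3: z = -13 / 11 = -1.1818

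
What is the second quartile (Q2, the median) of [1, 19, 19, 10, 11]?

11

Step 1: Sort the data: [1, 10, 11, 19, 19]
Step 2: n = 5
Step 3: Q2 is the median. Since n is odd, it is the middle value at position 3: 11
Step 4: Q2 = 11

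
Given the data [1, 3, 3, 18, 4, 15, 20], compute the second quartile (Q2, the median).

4

Step 1: Sort the data: [1, 3, 3, 4, 15, 18, 20]
Step 2: n = 7
Step 3: Q2 is the median. Since n is odd, it is the middle value at position 4: 4
Step 4: Q2 = 4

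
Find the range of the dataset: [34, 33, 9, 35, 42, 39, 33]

33

Step 1: Identify the maximum value: max = 42
Step 2: Identify the minimum value: min = 9
Step 3: Range = max - min = 42 - 9 = 33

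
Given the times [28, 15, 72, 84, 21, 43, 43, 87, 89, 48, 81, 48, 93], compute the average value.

57.8462

Step 1: Sum all values: 28 + 15 + 72 + 84 + 21 + 43 + 43 + 87 + 89 + 48 + 81 + 48 + 93 = 752
Step 2: Count the number of values: n = 13
Step 3: Mean = sum / n = 752 / 13 = 57.8462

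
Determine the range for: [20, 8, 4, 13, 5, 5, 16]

16

Step 1: Identify the maximum value: max = 20
Step 2: Identify the minimum value: min = 4
Step 3: Range = max - min = 20 - 4 = 16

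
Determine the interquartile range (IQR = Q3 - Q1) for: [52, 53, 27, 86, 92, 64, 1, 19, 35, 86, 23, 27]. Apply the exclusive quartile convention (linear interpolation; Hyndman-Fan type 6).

56.5

Step 1: Sort the data: [1, 19, 23, 27, 27, 35, 52, 53, 64, 86, 86, 92]
Step 2: n = 12
Step 3: Using the exclusive quartile method:
  Q1 = 24
  Q2 (median) = 43.5
  Q3 = 80.5
  IQR = Q3 - Q1 = 80.5 - 24 = 56.5
Step 4: IQR = 56.5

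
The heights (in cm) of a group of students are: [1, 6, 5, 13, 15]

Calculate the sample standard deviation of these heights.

5.831

Step 1: Compute the mean: 8
Step 2: Sum of squared deviations from the mean: 136
Step 3: Sample variance = 136 / 4 = 34
Step 4: Standard deviation = sqrt(34) = 5.831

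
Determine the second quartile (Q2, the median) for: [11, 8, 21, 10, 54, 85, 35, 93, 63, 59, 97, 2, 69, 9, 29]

35

Step 1: Sort the data: [2, 8, 9, 10, 11, 21, 29, 35, 54, 59, 63, 69, 85, 93, 97]
Step 2: n = 15
Step 3: Q2 is the median. Since n is odd, it is the middle value at position 8: 35
Step 4: Q2 = 35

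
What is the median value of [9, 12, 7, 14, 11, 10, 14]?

11

Step 1: Sort the data in ascending order: [7, 9, 10, 11, 12, 14, 14]
Step 2: The number of values is n = 7.
Step 3: Since n is odd, the median is the middle value at position 4: 11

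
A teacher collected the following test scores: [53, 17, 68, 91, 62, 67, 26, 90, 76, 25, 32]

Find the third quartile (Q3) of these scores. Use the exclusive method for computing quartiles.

76

Step 1: Sort the data: [17, 25, 26, 32, 53, 62, 67, 68, 76, 90, 91]
Step 2: n = 11
Step 3: Using the exclusive quartile method:
  Q1 = 26
  Q2 (median) = 62
  Q3 = 76
  IQR = Q3 - Q1 = 76 - 26 = 50
Step 4: Q3 = 76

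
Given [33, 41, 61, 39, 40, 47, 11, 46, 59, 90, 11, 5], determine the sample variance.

576.75

Step 1: Compute the mean: (33 + 41 + 61 + 39 + 40 + 47 + 11 + 46 + 59 + 90 + 11 + 5) / 12 = 40.25
Step 2: Compute squared deviations from the mean:
  (33 - 40.25)^2 = 52.5625
  (41 - 40.25)^2 = 0.5625
  (61 - 40.25)^2 = 430.5625
  (39 - 40.25)^2 = 1.5625
  (40 - 40.25)^2 = 0.0625
  (47 - 40.25)^2 = 45.5625
  (11 - 40.25)^2 = 855.5625
  (46 - 40.25)^2 = 33.0625
  (59 - 40.25)^2 = 351.5625
  (90 - 40.25)^2 = 2475.0625
  (11 - 40.25)^2 = 855.5625
  (5 - 40.25)^2 = 1242.5625
Step 3: Sum of squared deviations = 6344.25
Step 4: Sample variance = 6344.25 / 11 = 576.75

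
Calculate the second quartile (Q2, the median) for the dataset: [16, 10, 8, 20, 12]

12

Step 1: Sort the data: [8, 10, 12, 16, 20]
Step 2: n = 5
Step 3: Q2 is the median. Since n is odd, it is the middle value at position 3: 12
Step 4: Q2 = 12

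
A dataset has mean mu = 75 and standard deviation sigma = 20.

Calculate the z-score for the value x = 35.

-2

Step 1: Recall the z-score formula: z = (x - mu) / sigma
Step 2: Substitute values: z = (35 - 75) / 20
Step 3: z = -40 / 20 = -2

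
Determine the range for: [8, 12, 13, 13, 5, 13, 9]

8

Step 1: Identify the maximum value: max = 13
Step 2: Identify the minimum value: min = 5
Step 3: Range = max - min = 13 - 5 = 8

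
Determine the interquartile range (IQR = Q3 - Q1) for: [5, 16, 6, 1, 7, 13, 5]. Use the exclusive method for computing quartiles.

8

Step 1: Sort the data: [1, 5, 5, 6, 7, 13, 16]
Step 2: n = 7
Step 3: Using the exclusive quartile method:
  Q1 = 5
  Q2 (median) = 6
  Q3 = 13
  IQR = Q3 - Q1 = 13 - 5 = 8
Step 4: IQR = 8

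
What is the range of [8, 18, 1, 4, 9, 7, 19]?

18

Step 1: Identify the maximum value: max = 19
Step 2: Identify the minimum value: min = 1
Step 3: Range = max - min = 19 - 1 = 18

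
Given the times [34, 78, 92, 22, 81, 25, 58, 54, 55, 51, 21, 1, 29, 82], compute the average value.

48.7857

Step 1: Sum all values: 34 + 78 + 92 + 22 + 81 + 25 + 58 + 54 + 55 + 51 + 21 + 1 + 29 + 82 = 683
Step 2: Count the number of values: n = 14
Step 3: Mean = sum / n = 683 / 14 = 48.7857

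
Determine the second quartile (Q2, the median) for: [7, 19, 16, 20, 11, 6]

13.5

Step 1: Sort the data: [6, 7, 11, 16, 19, 20]
Step 2: n = 6
Step 3: Q2 is the median. Since n is even, it is the average of the values at positions 3 and 4:
  Q2 = (11 + 16) / 2 = 13.5
Step 4: Q2 = 13.5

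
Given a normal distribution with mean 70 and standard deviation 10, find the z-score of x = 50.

-2

Step 1: Recall the z-score formula: z = (x - mu) / sigma
Step 2: Substitute values: z = (50 - 70) / 10
Step 3: z = -20 / 10 = -2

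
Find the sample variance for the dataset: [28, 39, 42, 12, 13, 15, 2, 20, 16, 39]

186.7111

Step 1: Compute the mean: (28 + 39 + 42 + 12 + 13 + 15 + 2 + 20 + 16 + 39) / 10 = 22.6
Step 2: Compute squared deviations from the mean:
  (28 - 22.6)^2 = 29.16
  (39 - 22.6)^2 = 268.96
  (42 - 22.6)^2 = 376.36
  (12 - 22.6)^2 = 112.36
  (13 - 22.6)^2 = 92.16
  (15 - 22.6)^2 = 57.76
  (2 - 22.6)^2 = 424.36
  (20 - 22.6)^2 = 6.76
  (16 - 22.6)^2 = 43.56
  (39 - 22.6)^2 = 268.96
Step 3: Sum of squared deviations = 1680.4
Step 4: Sample variance = 1680.4 / 9 = 186.7111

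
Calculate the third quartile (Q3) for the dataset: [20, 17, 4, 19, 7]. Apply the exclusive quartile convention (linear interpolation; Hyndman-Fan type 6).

19.5

Step 1: Sort the data: [4, 7, 17, 19, 20]
Step 2: n = 5
Step 3: Using the exclusive quartile method:
  Q1 = 5.5
  Q2 (median) = 17
  Q3 = 19.5
  IQR = Q3 - Q1 = 19.5 - 5.5 = 14
Step 4: Q3 = 19.5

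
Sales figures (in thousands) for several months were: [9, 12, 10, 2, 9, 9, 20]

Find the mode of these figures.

9

Step 1: Count the frequency of each value:
  2: appears 1 time(s)
  9: appears 3 time(s)
  10: appears 1 time(s)
  12: appears 1 time(s)
  20: appears 1 time(s)
Step 2: The value 9 appears most frequently (3 times).
Step 3: Mode = 9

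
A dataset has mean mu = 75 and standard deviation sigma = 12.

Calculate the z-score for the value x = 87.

1

Step 1: Recall the z-score formula: z = (x - mu) / sigma
Step 2: Substitute values: z = (87 - 75) / 12
Step 3: z = 12 / 12 = 1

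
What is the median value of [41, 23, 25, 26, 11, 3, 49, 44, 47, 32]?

29

Step 1: Sort the data in ascending order: [3, 11, 23, 25, 26, 32, 41, 44, 47, 49]
Step 2: The number of values is n = 10.
Step 3: Since n is even, the median is the average of positions 5 and 6:
  Median = (26 + 32) / 2 = 29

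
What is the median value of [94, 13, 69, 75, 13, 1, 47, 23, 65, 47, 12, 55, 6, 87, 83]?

47

Step 1: Sort the data in ascending order: [1, 6, 12, 13, 13, 23, 47, 47, 55, 65, 69, 75, 83, 87, 94]
Step 2: The number of values is n = 15.
Step 3: Since n is odd, the median is the middle value at position 8: 47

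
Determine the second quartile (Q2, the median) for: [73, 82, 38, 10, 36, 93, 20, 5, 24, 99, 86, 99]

55.5

Step 1: Sort the data: [5, 10, 20, 24, 36, 38, 73, 82, 86, 93, 99, 99]
Step 2: n = 12
Step 3: Q2 is the median. Since n is even, it is the average of the values at positions 6 and 7:
  Q2 = (38 + 73) / 2 = 55.5
Step 4: Q2 = 55.5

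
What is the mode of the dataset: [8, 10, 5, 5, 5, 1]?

5

Step 1: Count the frequency of each value:
  1: appears 1 time(s)
  5: appears 3 time(s)
  8: appears 1 time(s)
  10: appears 1 time(s)
Step 2: The value 5 appears most frequently (3 times).
Step 3: Mode = 5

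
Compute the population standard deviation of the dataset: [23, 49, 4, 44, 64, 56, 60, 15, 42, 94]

24.8976

Step 1: Compute the mean: 45.1
Step 2: Sum of squared deviations from the mean: 6198.9
Step 3: Population variance = 6198.9 / 10 = 619.89
Step 4: Standard deviation = sqrt(619.89) = 24.8976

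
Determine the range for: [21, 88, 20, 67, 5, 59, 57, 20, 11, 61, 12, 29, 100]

95

Step 1: Identify the maximum value: max = 100
Step 2: Identify the minimum value: min = 5
Step 3: Range = max - min = 100 - 5 = 95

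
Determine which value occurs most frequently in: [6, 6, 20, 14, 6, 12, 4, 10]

6

Step 1: Count the frequency of each value:
  4: appears 1 time(s)
  6: appears 3 time(s)
  10: appears 1 time(s)
  12: appears 1 time(s)
  14: appears 1 time(s)
  20: appears 1 time(s)
Step 2: The value 6 appears most frequently (3 times).
Step 3: Mode = 6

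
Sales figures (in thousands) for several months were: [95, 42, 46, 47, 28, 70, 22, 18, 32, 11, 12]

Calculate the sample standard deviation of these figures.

25.7463

Step 1: Compute the mean: 38.4545
Step 2: Sum of squared deviations from the mean: 6628.7273
Step 3: Sample variance = 6628.7273 / 10 = 662.8727
Step 4: Standard deviation = sqrt(662.8727) = 25.7463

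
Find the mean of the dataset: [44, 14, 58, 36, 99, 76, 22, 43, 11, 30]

43.3

Step 1: Sum all values: 44 + 14 + 58 + 36 + 99 + 76 + 22 + 43 + 11 + 30 = 433
Step 2: Count the number of values: n = 10
Step 3: Mean = sum / n = 433 / 10 = 43.3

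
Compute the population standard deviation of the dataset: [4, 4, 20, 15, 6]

6.5238

Step 1: Compute the mean: 9.8
Step 2: Sum of squared deviations from the mean: 212.8
Step 3: Population variance = 212.8 / 5 = 42.56
Step 4: Standard deviation = sqrt(42.56) = 6.5238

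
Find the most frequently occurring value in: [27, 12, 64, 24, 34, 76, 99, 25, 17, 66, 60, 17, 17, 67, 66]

17

Step 1: Count the frequency of each value:
  12: appears 1 time(s)
  17: appears 3 time(s)
  24: appears 1 time(s)
  25: appears 1 time(s)
  27: appears 1 time(s)
  34: appears 1 time(s)
  60: appears 1 time(s)
  64: appears 1 time(s)
  66: appears 2 time(s)
  67: appears 1 time(s)
  76: appears 1 time(s)
  99: appears 1 time(s)
Step 2: The value 17 appears most frequently (3 times).
Step 3: Mode = 17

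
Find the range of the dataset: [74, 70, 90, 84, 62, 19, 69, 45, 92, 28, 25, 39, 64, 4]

88

Step 1: Identify the maximum value: max = 92
Step 2: Identify the minimum value: min = 4
Step 3: Range = max - min = 92 - 4 = 88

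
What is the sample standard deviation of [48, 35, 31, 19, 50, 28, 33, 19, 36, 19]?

11.2032

Step 1: Compute the mean: 31.8
Step 2: Sum of squared deviations from the mean: 1129.6
Step 3: Sample variance = 1129.6 / 9 = 125.5111
Step 4: Standard deviation = sqrt(125.5111) = 11.2032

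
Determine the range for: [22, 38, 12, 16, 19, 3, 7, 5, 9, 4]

35

Step 1: Identify the maximum value: max = 38
Step 2: Identify the minimum value: min = 3
Step 3: Range = max - min = 38 - 3 = 35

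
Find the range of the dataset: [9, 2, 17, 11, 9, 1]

16

Step 1: Identify the maximum value: max = 17
Step 2: Identify the minimum value: min = 1
Step 3: Range = max - min = 17 - 1 = 16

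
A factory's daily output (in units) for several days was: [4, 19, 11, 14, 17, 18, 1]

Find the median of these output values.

14

Step 1: Sort the data in ascending order: [1, 4, 11, 14, 17, 18, 19]
Step 2: The number of values is n = 7.
Step 3: Since n is odd, the median is the middle value at position 4: 14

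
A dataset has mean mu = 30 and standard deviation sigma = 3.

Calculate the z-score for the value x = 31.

0.3333

Step 1: Recall the z-score formula: z = (x - mu) / sigma
Step 2: Substitute values: z = (31 - 30) / 3
Step 3: z = 1 / 3 = 0.3333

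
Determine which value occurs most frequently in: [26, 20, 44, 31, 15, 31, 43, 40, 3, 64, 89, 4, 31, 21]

31

Step 1: Count the frequency of each value:
  3: appears 1 time(s)
  4: appears 1 time(s)
  15: appears 1 time(s)
  20: appears 1 time(s)
  21: appears 1 time(s)
  26: appears 1 time(s)
  31: appears 3 time(s)
  40: appears 1 time(s)
  43: appears 1 time(s)
  44: appears 1 time(s)
  64: appears 1 time(s)
  89: appears 1 time(s)
Step 2: The value 31 appears most frequently (3 times).
Step 3: Mode = 31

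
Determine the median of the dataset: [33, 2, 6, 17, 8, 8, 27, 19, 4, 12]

10

Step 1: Sort the data in ascending order: [2, 4, 6, 8, 8, 12, 17, 19, 27, 33]
Step 2: The number of values is n = 10.
Step 3: Since n is even, the median is the average of positions 5 and 6:
  Median = (8 + 12) / 2 = 10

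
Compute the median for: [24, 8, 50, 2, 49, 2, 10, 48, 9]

10

Step 1: Sort the data in ascending order: [2, 2, 8, 9, 10, 24, 48, 49, 50]
Step 2: The number of values is n = 9.
Step 3: Since n is odd, the median is the middle value at position 5: 10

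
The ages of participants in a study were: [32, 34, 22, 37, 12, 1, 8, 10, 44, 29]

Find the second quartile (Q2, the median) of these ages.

25.5

Step 1: Sort the data: [1, 8, 10, 12, 22, 29, 32, 34, 37, 44]
Step 2: n = 10
Step 3: Q2 is the median. Since n is even, it is the average of the values at positions 5 and 6:
  Q2 = (22 + 29) / 2 = 25.5
Step 4: Q2 = 25.5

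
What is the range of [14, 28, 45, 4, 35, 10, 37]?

41

Step 1: Identify the maximum value: max = 45
Step 2: Identify the minimum value: min = 4
Step 3: Range = max - min = 45 - 4 = 41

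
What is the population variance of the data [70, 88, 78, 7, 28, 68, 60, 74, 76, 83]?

598.36

Step 1: Compute the mean: (70 + 88 + 78 + 7 + 28 + 68 + 60 + 74 + 76 + 83) / 10 = 63.2
Step 2: Compute squared deviations from the mean:
  (70 - 63.2)^2 = 46.24
  (88 - 63.2)^2 = 615.04
  (78 - 63.2)^2 = 219.04
  (7 - 63.2)^2 = 3158.44
  (28 - 63.2)^2 = 1239.04
  (68 - 63.2)^2 = 23.04
  (60 - 63.2)^2 = 10.24
  (74 - 63.2)^2 = 116.64
  (76 - 63.2)^2 = 163.84
  (83 - 63.2)^2 = 392.04
Step 3: Sum of squared deviations = 5983.6
Step 4: Population variance = 5983.6 / 10 = 598.36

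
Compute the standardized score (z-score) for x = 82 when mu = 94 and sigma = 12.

-1

Step 1: Recall the z-score formula: z = (x - mu) / sigma
Step 2: Substitute values: z = (82 - 94) / 12
Step 3: z = -12 / 12 = -1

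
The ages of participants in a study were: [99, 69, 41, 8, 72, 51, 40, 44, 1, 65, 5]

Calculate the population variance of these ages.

873.0909

Step 1: Compute the mean: (99 + 69 + 41 + 8 + 72 + 51 + 40 + 44 + 1 + 65 + 5) / 11 = 45
Step 2: Compute squared deviations from the mean:
  (99 - 45)^2 = 2916
  (69 - 45)^2 = 576
  (41 - 45)^2 = 16
  (8 - 45)^2 = 1369
  (72 - 45)^2 = 729
  (51 - 45)^2 = 36
  (40 - 45)^2 = 25
  (44 - 45)^2 = 1
  (1 - 45)^2 = 1936
  (65 - 45)^2 = 400
  (5 - 45)^2 = 1600
Step 3: Sum of squared deviations = 9604
Step 4: Population variance = 9604 / 11 = 873.0909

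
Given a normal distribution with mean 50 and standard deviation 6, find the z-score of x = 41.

-1.5

Step 1: Recall the z-score formula: z = (x - mu) / sigma
Step 2: Substitute values: z = (41 - 50) / 6
Step 3: z = -9 / 6 = -1.5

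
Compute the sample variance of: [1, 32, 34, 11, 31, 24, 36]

175.8095

Step 1: Compute the mean: (1 + 32 + 34 + 11 + 31 + 24 + 36) / 7 = 24.1429
Step 2: Compute squared deviations from the mean:
  (1 - 24.1429)^2 = 535.5918
  (32 - 24.1429)^2 = 61.7347
  (34 - 24.1429)^2 = 97.1633
  (11 - 24.1429)^2 = 172.7347
  (31 - 24.1429)^2 = 47.0204
  (24 - 24.1429)^2 = 0.0204
  (36 - 24.1429)^2 = 140.5918
Step 3: Sum of squared deviations = 1054.8571
Step 4: Sample variance = 1054.8571 / 6 = 175.8095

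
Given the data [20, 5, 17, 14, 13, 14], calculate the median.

14

Step 1: Sort the data in ascending order: [5, 13, 14, 14, 17, 20]
Step 2: The number of values is n = 6.
Step 3: Since n is even, the median is the average of positions 3 and 4:
  Median = (14 + 14) / 2 = 14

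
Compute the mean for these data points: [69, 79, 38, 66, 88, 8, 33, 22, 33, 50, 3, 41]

44.1667

Step 1: Sum all values: 69 + 79 + 38 + 66 + 88 + 8 + 33 + 22 + 33 + 50 + 3 + 41 = 530
Step 2: Count the number of values: n = 12
Step 3: Mean = sum / n = 530 / 12 = 44.1667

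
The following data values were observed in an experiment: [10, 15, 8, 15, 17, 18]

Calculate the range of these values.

10

Step 1: Identify the maximum value: max = 18
Step 2: Identify the minimum value: min = 8
Step 3: Range = max - min = 18 - 8 = 10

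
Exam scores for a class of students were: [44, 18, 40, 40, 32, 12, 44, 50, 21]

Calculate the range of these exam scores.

38

Step 1: Identify the maximum value: max = 50
Step 2: Identify the minimum value: min = 12
Step 3: Range = max - min = 50 - 12 = 38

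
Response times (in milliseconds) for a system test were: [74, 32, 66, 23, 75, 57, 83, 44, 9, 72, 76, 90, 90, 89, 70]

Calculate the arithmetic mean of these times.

63.3333

Step 1: Sum all values: 74 + 32 + 66 + 23 + 75 + 57 + 83 + 44 + 9 + 72 + 76 + 90 + 90 + 89 + 70 = 950
Step 2: Count the number of values: n = 15
Step 3: Mean = sum / n = 950 / 15 = 63.3333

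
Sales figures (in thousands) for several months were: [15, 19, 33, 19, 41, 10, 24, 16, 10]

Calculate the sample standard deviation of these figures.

10.3896

Step 1: Compute the mean: 20.7778
Step 2: Sum of squared deviations from the mean: 863.5556
Step 3: Sample variance = 863.5556 / 8 = 107.9444
Step 4: Standard deviation = sqrt(107.9444) = 10.3896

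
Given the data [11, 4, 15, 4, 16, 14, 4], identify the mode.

4

Step 1: Count the frequency of each value:
  4: appears 3 time(s)
  11: appears 1 time(s)
  14: appears 1 time(s)
  15: appears 1 time(s)
  16: appears 1 time(s)
Step 2: The value 4 appears most frequently (3 times).
Step 3: Mode = 4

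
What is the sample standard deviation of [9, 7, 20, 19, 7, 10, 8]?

5.6231

Step 1: Compute the mean: 11.4286
Step 2: Sum of squared deviations from the mean: 189.7143
Step 3: Sample variance = 189.7143 / 6 = 31.619
Step 4: Standard deviation = sqrt(31.619) = 5.6231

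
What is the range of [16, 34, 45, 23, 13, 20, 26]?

32

Step 1: Identify the maximum value: max = 45
Step 2: Identify the minimum value: min = 13
Step 3: Range = max - min = 45 - 13 = 32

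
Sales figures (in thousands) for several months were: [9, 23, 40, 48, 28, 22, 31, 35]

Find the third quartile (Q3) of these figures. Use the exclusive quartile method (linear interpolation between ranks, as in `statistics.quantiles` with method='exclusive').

38.75

Step 1: Sort the data: [9, 22, 23, 28, 31, 35, 40, 48]
Step 2: n = 8
Step 3: Using the exclusive quartile method:
  Q1 = 22.25
  Q2 (median) = 29.5
  Q3 = 38.75
  IQR = Q3 - Q1 = 38.75 - 22.25 = 16.5
Step 4: Q3 = 38.75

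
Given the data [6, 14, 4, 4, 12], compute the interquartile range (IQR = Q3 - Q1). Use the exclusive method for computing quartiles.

9

Step 1: Sort the data: [4, 4, 6, 12, 14]
Step 2: n = 5
Step 3: Using the exclusive quartile method:
  Q1 = 4
  Q2 (median) = 6
  Q3 = 13
  IQR = Q3 - Q1 = 13 - 4 = 9
Step 4: IQR = 9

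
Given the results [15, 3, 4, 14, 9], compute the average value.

9

Step 1: Sum all values: 15 + 3 + 4 + 14 + 9 = 45
Step 2: Count the number of values: n = 5
Step 3: Mean = sum / n = 45 / 5 = 9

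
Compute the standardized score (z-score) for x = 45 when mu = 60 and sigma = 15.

-1

Step 1: Recall the z-score formula: z = (x - mu) / sigma
Step 2: Substitute values: z = (45 - 60) / 15
Step 3: z = -15 / 15 = -1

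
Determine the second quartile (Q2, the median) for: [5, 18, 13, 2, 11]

11

Step 1: Sort the data: [2, 5, 11, 13, 18]
Step 2: n = 5
Step 3: Q2 is the median. Since n is odd, it is the middle value at position 3: 11
Step 4: Q2 = 11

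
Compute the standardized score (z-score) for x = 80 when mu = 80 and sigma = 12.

0

Step 1: Recall the z-score formula: z = (x - mu) / sigma
Step 2: Substitute values: z = (80 - 80) / 12
Step 3: z = 0 / 12 = 0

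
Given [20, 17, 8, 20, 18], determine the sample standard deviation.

4.98

Step 1: Compute the mean: 16.6
Step 2: Sum of squared deviations from the mean: 99.2
Step 3: Sample variance = 99.2 / 4 = 24.8
Step 4: Standard deviation = sqrt(24.8) = 4.98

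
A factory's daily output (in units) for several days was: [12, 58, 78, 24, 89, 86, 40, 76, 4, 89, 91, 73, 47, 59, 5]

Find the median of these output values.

59

Step 1: Sort the data in ascending order: [4, 5, 12, 24, 40, 47, 58, 59, 73, 76, 78, 86, 89, 89, 91]
Step 2: The number of values is n = 15.
Step 3: Since n is odd, the median is the middle value at position 8: 59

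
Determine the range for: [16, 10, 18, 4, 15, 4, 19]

15

Step 1: Identify the maximum value: max = 19
Step 2: Identify the minimum value: min = 4
Step 3: Range = max - min = 19 - 4 = 15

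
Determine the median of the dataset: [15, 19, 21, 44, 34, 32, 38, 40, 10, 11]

26.5

Step 1: Sort the data in ascending order: [10, 11, 15, 19, 21, 32, 34, 38, 40, 44]
Step 2: The number of values is n = 10.
Step 3: Since n is even, the median is the average of positions 5 and 6:
  Median = (21 + 32) / 2 = 26.5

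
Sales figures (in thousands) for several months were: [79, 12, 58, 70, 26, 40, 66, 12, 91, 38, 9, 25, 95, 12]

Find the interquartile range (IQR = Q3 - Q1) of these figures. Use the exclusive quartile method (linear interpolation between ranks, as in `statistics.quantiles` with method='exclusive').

60.25

Step 1: Sort the data: [9, 12, 12, 12, 25, 26, 38, 40, 58, 66, 70, 79, 91, 95]
Step 2: n = 14
Step 3: Using the exclusive quartile method:
  Q1 = 12
  Q2 (median) = 39
  Q3 = 72.25
  IQR = Q3 - Q1 = 72.25 - 12 = 60.25
Step 4: IQR = 60.25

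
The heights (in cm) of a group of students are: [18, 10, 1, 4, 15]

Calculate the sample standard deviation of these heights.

7.1624

Step 1: Compute the mean: 9.6
Step 2: Sum of squared deviations from the mean: 205.2
Step 3: Sample variance = 205.2 / 4 = 51.3
Step 4: Standard deviation = sqrt(51.3) = 7.1624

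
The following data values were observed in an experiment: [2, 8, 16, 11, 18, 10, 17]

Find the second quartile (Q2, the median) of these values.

11

Step 1: Sort the data: [2, 8, 10, 11, 16, 17, 18]
Step 2: n = 7
Step 3: Q2 is the median. Since n is odd, it is the middle value at position 4: 11
Step 4: Q2 = 11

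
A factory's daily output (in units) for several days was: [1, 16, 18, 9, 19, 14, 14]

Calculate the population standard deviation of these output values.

5.757

Step 1: Compute the mean: 13
Step 2: Sum of squared deviations from the mean: 232
Step 3: Population variance = 232 / 7 = 33.1429
Step 4: Standard deviation = sqrt(33.1429) = 5.757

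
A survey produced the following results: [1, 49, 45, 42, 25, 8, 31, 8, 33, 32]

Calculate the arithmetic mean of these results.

27.4

Step 1: Sum all values: 1 + 49 + 45 + 42 + 25 + 8 + 31 + 8 + 33 + 32 = 274
Step 2: Count the number of values: n = 10
Step 3: Mean = sum / n = 274 / 10 = 27.4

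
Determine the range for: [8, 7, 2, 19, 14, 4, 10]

17

Step 1: Identify the maximum value: max = 19
Step 2: Identify the minimum value: min = 2
Step 3: Range = max - min = 19 - 2 = 17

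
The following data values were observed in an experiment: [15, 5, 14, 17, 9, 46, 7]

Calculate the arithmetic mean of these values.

16.1429

Step 1: Sum all values: 15 + 5 + 14 + 17 + 9 + 46 + 7 = 113
Step 2: Count the number of values: n = 7
Step 3: Mean = sum / n = 113 / 7 = 16.1429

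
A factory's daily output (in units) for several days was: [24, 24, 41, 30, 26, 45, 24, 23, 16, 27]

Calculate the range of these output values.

29

Step 1: Identify the maximum value: max = 45
Step 2: Identify the minimum value: min = 16
Step 3: Range = max - min = 45 - 16 = 29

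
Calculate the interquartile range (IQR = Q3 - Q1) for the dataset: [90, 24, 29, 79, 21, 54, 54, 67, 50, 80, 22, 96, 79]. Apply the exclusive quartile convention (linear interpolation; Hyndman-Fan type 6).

53

Step 1: Sort the data: [21, 22, 24, 29, 50, 54, 54, 67, 79, 79, 80, 90, 96]
Step 2: n = 13
Step 3: Using the exclusive quartile method:
  Q1 = 26.5
  Q2 (median) = 54
  Q3 = 79.5
  IQR = Q3 - Q1 = 79.5 - 26.5 = 53
Step 4: IQR = 53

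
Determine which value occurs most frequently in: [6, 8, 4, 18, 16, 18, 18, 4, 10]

18

Step 1: Count the frequency of each value:
  4: appears 2 time(s)
  6: appears 1 time(s)
  8: appears 1 time(s)
  10: appears 1 time(s)
  16: appears 1 time(s)
  18: appears 3 time(s)
Step 2: The value 18 appears most frequently (3 times).
Step 3: Mode = 18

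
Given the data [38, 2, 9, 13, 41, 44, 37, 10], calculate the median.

25

Step 1: Sort the data in ascending order: [2, 9, 10, 13, 37, 38, 41, 44]
Step 2: The number of values is n = 8.
Step 3: Since n is even, the median is the average of positions 4 and 5:
  Median = (13 + 37) / 2 = 25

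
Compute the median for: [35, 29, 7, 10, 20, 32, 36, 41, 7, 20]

24.5

Step 1: Sort the data in ascending order: [7, 7, 10, 20, 20, 29, 32, 35, 36, 41]
Step 2: The number of values is n = 10.
Step 3: Since n is even, the median is the average of positions 5 and 6:
  Median = (20 + 29) / 2 = 24.5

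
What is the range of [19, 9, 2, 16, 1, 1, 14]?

18

Step 1: Identify the maximum value: max = 19
Step 2: Identify the minimum value: min = 1
Step 3: Range = max - min = 19 - 1 = 18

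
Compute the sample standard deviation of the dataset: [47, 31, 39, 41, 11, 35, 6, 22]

14.6872

Step 1: Compute the mean: 29
Step 2: Sum of squared deviations from the mean: 1510
Step 3: Sample variance = 1510 / 7 = 215.7143
Step 4: Standard deviation = sqrt(215.7143) = 14.6872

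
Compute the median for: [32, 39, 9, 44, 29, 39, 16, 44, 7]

32

Step 1: Sort the data in ascending order: [7, 9, 16, 29, 32, 39, 39, 44, 44]
Step 2: The number of values is n = 9.
Step 3: Since n is odd, the median is the middle value at position 5: 32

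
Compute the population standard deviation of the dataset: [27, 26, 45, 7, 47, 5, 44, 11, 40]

16.0347

Step 1: Compute the mean: 28
Step 2: Sum of squared deviations from the mean: 2314
Step 3: Population variance = 2314 / 9 = 257.1111
Step 4: Standard deviation = sqrt(257.1111) = 16.0347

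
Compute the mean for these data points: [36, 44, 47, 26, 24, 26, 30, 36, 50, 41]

36

Step 1: Sum all values: 36 + 44 + 47 + 26 + 24 + 26 + 30 + 36 + 50 + 41 = 360
Step 2: Count the number of values: n = 10
Step 3: Mean = sum / n = 360 / 10 = 36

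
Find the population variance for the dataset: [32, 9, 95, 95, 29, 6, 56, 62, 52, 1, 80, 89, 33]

1055.2071

Step 1: Compute the mean: (32 + 9 + 95 + 95 + 29 + 6 + 56 + 62 + 52 + 1 + 80 + 89 + 33) / 13 = 49.1538
Step 2: Compute squared deviations from the mean:
  (32 - 49.1538)^2 = 294.2544
  (9 - 49.1538)^2 = 1612.3314
  (95 - 49.1538)^2 = 2101.8698
  (95 - 49.1538)^2 = 2101.8698
  (29 - 49.1538)^2 = 406.1775
  (6 - 49.1538)^2 = 1862.2544
  (56 - 49.1538)^2 = 46.8698
  (62 - 49.1538)^2 = 165.0237
  (52 - 49.1538)^2 = 8.1006
  (1 - 49.1538)^2 = 2318.7929
  (80 - 49.1538)^2 = 951.4852
  (89 - 49.1538)^2 = 1587.716
  (33 - 49.1538)^2 = 260.9467
Step 3: Sum of squared deviations = 13717.6923
Step 4: Population variance = 13717.6923 / 13 = 1055.2071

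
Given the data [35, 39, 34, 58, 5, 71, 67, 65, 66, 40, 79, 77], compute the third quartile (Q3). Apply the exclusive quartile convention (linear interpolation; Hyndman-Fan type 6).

70

Step 1: Sort the data: [5, 34, 35, 39, 40, 58, 65, 66, 67, 71, 77, 79]
Step 2: n = 12
Step 3: Using the exclusive quartile method:
  Q1 = 36
  Q2 (median) = 61.5
  Q3 = 70
  IQR = Q3 - Q1 = 70 - 36 = 34
Step 4: Q3 = 70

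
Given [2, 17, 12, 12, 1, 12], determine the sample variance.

40.6667

Step 1: Compute the mean: (2 + 17 + 12 + 12 + 1 + 12) / 6 = 9.3333
Step 2: Compute squared deviations from the mean:
  (2 - 9.3333)^2 = 53.7778
  (17 - 9.3333)^2 = 58.7778
  (12 - 9.3333)^2 = 7.1111
  (12 - 9.3333)^2 = 7.1111
  (1 - 9.3333)^2 = 69.4444
  (12 - 9.3333)^2 = 7.1111
Step 3: Sum of squared deviations = 203.3333
Step 4: Sample variance = 203.3333 / 5 = 40.6667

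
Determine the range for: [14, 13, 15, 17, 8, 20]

12

Step 1: Identify the maximum value: max = 20
Step 2: Identify the minimum value: min = 8
Step 3: Range = max - min = 20 - 8 = 12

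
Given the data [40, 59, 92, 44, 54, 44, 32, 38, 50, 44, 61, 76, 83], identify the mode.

44

Step 1: Count the frequency of each value:
  32: appears 1 time(s)
  38: appears 1 time(s)
  40: appears 1 time(s)
  44: appears 3 time(s)
  50: appears 1 time(s)
  54: appears 1 time(s)
  59: appears 1 time(s)
  61: appears 1 time(s)
  76: appears 1 time(s)
  83: appears 1 time(s)
  92: appears 1 time(s)
Step 2: The value 44 appears most frequently (3 times).
Step 3: Mode = 44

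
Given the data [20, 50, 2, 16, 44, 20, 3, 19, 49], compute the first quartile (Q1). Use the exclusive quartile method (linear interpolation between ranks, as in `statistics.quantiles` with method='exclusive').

9.5

Step 1: Sort the data: [2, 3, 16, 19, 20, 20, 44, 49, 50]
Step 2: n = 9
Step 3: Using the exclusive quartile method:
  Q1 = 9.5
  Q2 (median) = 20
  Q3 = 46.5
  IQR = Q3 - Q1 = 46.5 - 9.5 = 37
Step 4: Q1 = 9.5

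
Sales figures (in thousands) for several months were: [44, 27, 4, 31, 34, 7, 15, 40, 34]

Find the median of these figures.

31

Step 1: Sort the data in ascending order: [4, 7, 15, 27, 31, 34, 34, 40, 44]
Step 2: The number of values is n = 9.
Step 3: Since n is odd, the median is the middle value at position 5: 31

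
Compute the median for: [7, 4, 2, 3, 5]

4

Step 1: Sort the data in ascending order: [2, 3, 4, 5, 7]
Step 2: The number of values is n = 5.
Step 3: Since n is odd, the median is the middle value at position 3: 4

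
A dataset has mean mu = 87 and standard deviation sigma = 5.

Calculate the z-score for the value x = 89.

0.4

Step 1: Recall the z-score formula: z = (x - mu) / sigma
Step 2: Substitute values: z = (89 - 87) / 5
Step 3: z = 2 / 5 = 0.4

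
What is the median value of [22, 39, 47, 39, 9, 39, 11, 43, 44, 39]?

39

Step 1: Sort the data in ascending order: [9, 11, 22, 39, 39, 39, 39, 43, 44, 47]
Step 2: The number of values is n = 10.
Step 3: Since n is even, the median is the average of positions 5 and 6:
  Median = (39 + 39) / 2 = 39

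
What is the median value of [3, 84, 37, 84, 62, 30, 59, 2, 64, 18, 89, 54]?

56.5

Step 1: Sort the data in ascending order: [2, 3, 18, 30, 37, 54, 59, 62, 64, 84, 84, 89]
Step 2: The number of values is n = 12.
Step 3: Since n is even, the median is the average of positions 6 and 7:
  Median = (54 + 59) / 2 = 56.5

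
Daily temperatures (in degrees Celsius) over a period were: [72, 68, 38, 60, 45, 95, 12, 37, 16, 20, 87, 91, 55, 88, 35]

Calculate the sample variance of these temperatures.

799.8286

Step 1: Compute the mean: (72 + 68 + 38 + 60 + 45 + 95 + 12 + 37 + 16 + 20 + 87 + 91 + 55 + 88 + 35) / 15 = 54.6
Step 2: Compute squared deviations from the mean:
  (72 - 54.6)^2 = 302.76
  (68 - 54.6)^2 = 179.56
  (38 - 54.6)^2 = 275.56
  (60 - 54.6)^2 = 29.16
  (45 - 54.6)^2 = 92.16
  (95 - 54.6)^2 = 1632.16
  (12 - 54.6)^2 = 1814.76
  (37 - 54.6)^2 = 309.76
  (16 - 54.6)^2 = 1489.96
  (20 - 54.6)^2 = 1197.16
  (87 - 54.6)^2 = 1049.76
  (91 - 54.6)^2 = 1324.96
  (55 - 54.6)^2 = 0.16
  (88 - 54.6)^2 = 1115.56
  (35 - 54.6)^2 = 384.16
Step 3: Sum of squared deviations = 11197.6
Step 4: Sample variance = 11197.6 / 14 = 799.8286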